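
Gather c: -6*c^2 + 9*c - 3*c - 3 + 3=-6*c^2 + 6*c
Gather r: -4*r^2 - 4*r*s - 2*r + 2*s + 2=-4*r^2 + r*(-4*s - 2) + 2*s + 2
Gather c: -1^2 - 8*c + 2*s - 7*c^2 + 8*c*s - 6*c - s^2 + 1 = -7*c^2 + c*(8*s - 14) - s^2 + 2*s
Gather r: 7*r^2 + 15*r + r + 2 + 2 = 7*r^2 + 16*r + 4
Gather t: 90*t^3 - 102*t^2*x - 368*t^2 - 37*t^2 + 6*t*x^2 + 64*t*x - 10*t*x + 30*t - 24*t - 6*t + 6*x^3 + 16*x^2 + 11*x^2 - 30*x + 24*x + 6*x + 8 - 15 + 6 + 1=90*t^3 + t^2*(-102*x - 405) + t*(6*x^2 + 54*x) + 6*x^3 + 27*x^2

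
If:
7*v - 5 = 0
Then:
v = 5/7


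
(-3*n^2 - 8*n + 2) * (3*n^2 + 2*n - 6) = -9*n^4 - 30*n^3 + 8*n^2 + 52*n - 12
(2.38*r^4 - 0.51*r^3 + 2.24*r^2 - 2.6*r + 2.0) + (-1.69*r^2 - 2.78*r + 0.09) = 2.38*r^4 - 0.51*r^3 + 0.55*r^2 - 5.38*r + 2.09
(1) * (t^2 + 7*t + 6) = t^2 + 7*t + 6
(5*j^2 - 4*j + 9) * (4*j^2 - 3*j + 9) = 20*j^4 - 31*j^3 + 93*j^2 - 63*j + 81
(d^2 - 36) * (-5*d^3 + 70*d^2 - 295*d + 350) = -5*d^5 + 70*d^4 - 115*d^3 - 2170*d^2 + 10620*d - 12600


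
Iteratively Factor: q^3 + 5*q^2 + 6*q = (q)*(q^2 + 5*q + 6) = q*(q + 2)*(q + 3)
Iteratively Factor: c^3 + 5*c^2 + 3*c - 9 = (c + 3)*(c^2 + 2*c - 3) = (c - 1)*(c + 3)*(c + 3)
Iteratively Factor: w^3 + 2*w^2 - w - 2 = (w + 2)*(w^2 - 1) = (w + 1)*(w + 2)*(w - 1)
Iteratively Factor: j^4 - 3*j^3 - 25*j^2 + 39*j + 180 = (j - 4)*(j^3 + j^2 - 21*j - 45) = (j - 4)*(j + 3)*(j^2 - 2*j - 15) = (j - 5)*(j - 4)*(j + 3)*(j + 3)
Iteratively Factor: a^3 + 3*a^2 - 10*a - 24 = (a + 2)*(a^2 + a - 12) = (a - 3)*(a + 2)*(a + 4)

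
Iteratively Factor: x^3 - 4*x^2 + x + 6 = (x + 1)*(x^2 - 5*x + 6) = (x - 2)*(x + 1)*(x - 3)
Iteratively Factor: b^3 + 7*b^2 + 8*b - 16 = (b - 1)*(b^2 + 8*b + 16) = (b - 1)*(b + 4)*(b + 4)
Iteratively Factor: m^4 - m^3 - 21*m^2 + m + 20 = (m - 1)*(m^3 - 21*m - 20) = (m - 1)*(m + 4)*(m^2 - 4*m - 5) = (m - 1)*(m + 1)*(m + 4)*(m - 5)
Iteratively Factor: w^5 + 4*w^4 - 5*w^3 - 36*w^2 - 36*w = (w + 3)*(w^4 + w^3 - 8*w^2 - 12*w) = w*(w + 3)*(w^3 + w^2 - 8*w - 12) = w*(w + 2)*(w + 3)*(w^2 - w - 6) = w*(w - 3)*(w + 2)*(w + 3)*(w + 2)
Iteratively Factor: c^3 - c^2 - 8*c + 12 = (c - 2)*(c^2 + c - 6) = (c - 2)^2*(c + 3)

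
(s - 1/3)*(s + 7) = s^2 + 20*s/3 - 7/3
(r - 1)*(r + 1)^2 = r^3 + r^2 - r - 1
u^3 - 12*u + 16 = (u - 2)^2*(u + 4)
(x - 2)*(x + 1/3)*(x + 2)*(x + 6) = x^4 + 19*x^3/3 - 2*x^2 - 76*x/3 - 8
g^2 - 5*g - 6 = (g - 6)*(g + 1)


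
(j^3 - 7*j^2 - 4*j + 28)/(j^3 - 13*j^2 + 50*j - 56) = (j + 2)/(j - 4)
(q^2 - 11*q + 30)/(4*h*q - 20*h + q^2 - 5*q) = (q - 6)/(4*h + q)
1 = 1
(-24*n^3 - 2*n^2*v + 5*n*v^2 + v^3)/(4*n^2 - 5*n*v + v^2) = (-24*n^3 - 2*n^2*v + 5*n*v^2 + v^3)/(4*n^2 - 5*n*v + v^2)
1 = 1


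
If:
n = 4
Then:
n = 4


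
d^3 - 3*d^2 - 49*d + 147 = (d - 7)*(d - 3)*(d + 7)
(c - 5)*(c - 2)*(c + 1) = c^3 - 6*c^2 + 3*c + 10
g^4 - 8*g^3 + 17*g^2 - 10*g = g*(g - 5)*(g - 2)*(g - 1)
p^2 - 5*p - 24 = (p - 8)*(p + 3)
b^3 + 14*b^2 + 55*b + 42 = (b + 1)*(b + 6)*(b + 7)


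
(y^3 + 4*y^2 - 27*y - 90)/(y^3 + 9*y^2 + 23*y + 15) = (y^2 + y - 30)/(y^2 + 6*y + 5)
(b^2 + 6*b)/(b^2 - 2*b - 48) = b/(b - 8)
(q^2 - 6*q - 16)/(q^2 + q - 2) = (q - 8)/(q - 1)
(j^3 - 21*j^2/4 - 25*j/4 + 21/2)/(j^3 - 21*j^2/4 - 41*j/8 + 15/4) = 2*(4*j^2 + 3*j - 7)/(8*j^2 + 6*j - 5)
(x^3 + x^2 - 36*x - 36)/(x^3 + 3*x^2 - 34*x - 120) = (x^2 + 7*x + 6)/(x^2 + 9*x + 20)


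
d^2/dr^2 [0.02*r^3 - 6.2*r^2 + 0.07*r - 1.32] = 0.12*r - 12.4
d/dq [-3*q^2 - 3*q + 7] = -6*q - 3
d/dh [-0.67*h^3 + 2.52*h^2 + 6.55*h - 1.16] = -2.01*h^2 + 5.04*h + 6.55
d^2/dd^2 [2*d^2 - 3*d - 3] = 4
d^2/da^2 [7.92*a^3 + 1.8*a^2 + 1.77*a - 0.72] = 47.52*a + 3.6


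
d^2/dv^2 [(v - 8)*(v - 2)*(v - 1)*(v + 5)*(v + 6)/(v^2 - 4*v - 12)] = 2*(3*v^7 - 32*v^6 - 12*v^5 + 720*v^4 - 16*v^3 - 12960*v^2 - 576*v - 51072)/(v^6 - 12*v^5 + 12*v^4 + 224*v^3 - 144*v^2 - 1728*v - 1728)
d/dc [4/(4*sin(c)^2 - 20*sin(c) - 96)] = (5 - 2*sin(c))*cos(c)/((sin(c) - 8)^2*(sin(c) + 3)^2)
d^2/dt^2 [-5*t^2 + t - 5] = -10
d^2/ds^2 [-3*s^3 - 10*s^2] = -18*s - 20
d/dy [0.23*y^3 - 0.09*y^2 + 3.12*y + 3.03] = 0.69*y^2 - 0.18*y + 3.12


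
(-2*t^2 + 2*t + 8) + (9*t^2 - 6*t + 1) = 7*t^2 - 4*t + 9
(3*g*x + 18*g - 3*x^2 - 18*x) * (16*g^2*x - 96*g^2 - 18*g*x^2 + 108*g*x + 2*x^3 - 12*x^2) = 48*g^3*x^2 - 1728*g^3 - 102*g^2*x^3 + 3672*g^2*x + 60*g*x^4 - 2160*g*x^2 - 6*x^5 + 216*x^3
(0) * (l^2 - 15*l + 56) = 0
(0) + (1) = 1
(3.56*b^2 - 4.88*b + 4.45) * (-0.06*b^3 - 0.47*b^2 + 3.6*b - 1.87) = -0.2136*b^5 - 1.3804*b^4 + 14.8426*b^3 - 26.3167*b^2 + 25.1456*b - 8.3215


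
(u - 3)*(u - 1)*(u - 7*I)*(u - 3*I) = u^4 - 4*u^3 - 10*I*u^3 - 18*u^2 + 40*I*u^2 + 84*u - 30*I*u - 63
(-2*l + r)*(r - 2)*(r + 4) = -2*l*r^2 - 4*l*r + 16*l + r^3 + 2*r^2 - 8*r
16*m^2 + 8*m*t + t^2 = (4*m + t)^2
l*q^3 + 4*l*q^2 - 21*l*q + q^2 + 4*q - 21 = (q - 3)*(q + 7)*(l*q + 1)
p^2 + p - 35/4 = (p - 5/2)*(p + 7/2)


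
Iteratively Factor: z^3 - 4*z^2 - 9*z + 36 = (z - 3)*(z^2 - z - 12) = (z - 3)*(z + 3)*(z - 4)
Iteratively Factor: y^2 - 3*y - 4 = (y + 1)*(y - 4)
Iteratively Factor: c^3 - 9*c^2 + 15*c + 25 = (c + 1)*(c^2 - 10*c + 25) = (c - 5)*(c + 1)*(c - 5)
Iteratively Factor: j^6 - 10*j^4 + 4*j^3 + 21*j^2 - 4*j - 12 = (j + 3)*(j^5 - 3*j^4 - j^3 + 7*j^2 - 4) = (j - 2)*(j + 3)*(j^4 - j^3 - 3*j^2 + j + 2) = (j - 2)*(j + 1)*(j + 3)*(j^3 - 2*j^2 - j + 2) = (j - 2)*(j + 1)^2*(j + 3)*(j^2 - 3*j + 2) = (j - 2)*(j - 1)*(j + 1)^2*(j + 3)*(j - 2)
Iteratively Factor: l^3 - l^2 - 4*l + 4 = (l + 2)*(l^2 - 3*l + 2) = (l - 2)*(l + 2)*(l - 1)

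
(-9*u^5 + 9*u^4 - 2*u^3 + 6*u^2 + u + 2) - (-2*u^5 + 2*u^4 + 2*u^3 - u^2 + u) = -7*u^5 + 7*u^4 - 4*u^3 + 7*u^2 + 2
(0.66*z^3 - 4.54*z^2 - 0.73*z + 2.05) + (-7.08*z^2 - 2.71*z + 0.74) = 0.66*z^3 - 11.62*z^2 - 3.44*z + 2.79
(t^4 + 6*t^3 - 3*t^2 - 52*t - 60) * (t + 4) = t^5 + 10*t^4 + 21*t^3 - 64*t^2 - 268*t - 240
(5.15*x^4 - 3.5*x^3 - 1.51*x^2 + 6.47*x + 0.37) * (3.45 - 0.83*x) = -4.2745*x^5 + 20.6725*x^4 - 10.8217*x^3 - 10.5796*x^2 + 22.0144*x + 1.2765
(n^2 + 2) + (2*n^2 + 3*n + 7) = 3*n^2 + 3*n + 9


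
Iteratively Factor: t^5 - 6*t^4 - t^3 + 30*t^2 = (t + 2)*(t^4 - 8*t^3 + 15*t^2) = t*(t + 2)*(t^3 - 8*t^2 + 15*t) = t*(t - 5)*(t + 2)*(t^2 - 3*t) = t*(t - 5)*(t - 3)*(t + 2)*(t)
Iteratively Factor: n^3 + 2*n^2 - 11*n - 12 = (n + 1)*(n^2 + n - 12) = (n - 3)*(n + 1)*(n + 4)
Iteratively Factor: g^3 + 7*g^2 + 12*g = (g + 3)*(g^2 + 4*g) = g*(g + 3)*(g + 4)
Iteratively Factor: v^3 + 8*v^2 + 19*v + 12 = (v + 4)*(v^2 + 4*v + 3) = (v + 1)*(v + 4)*(v + 3)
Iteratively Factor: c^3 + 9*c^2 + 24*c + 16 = (c + 4)*(c^2 + 5*c + 4) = (c + 4)^2*(c + 1)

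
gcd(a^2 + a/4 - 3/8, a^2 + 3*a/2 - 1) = a - 1/2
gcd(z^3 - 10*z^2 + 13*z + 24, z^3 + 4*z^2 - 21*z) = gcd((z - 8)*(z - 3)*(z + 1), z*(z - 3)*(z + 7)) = z - 3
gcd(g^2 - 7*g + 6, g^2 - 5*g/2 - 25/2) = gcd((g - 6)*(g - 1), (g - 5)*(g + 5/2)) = 1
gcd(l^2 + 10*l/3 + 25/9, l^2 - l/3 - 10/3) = l + 5/3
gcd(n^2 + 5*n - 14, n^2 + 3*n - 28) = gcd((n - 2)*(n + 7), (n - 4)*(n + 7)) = n + 7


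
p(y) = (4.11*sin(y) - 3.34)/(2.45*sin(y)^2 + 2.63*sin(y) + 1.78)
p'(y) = (-4.9*sin(y)*cos(y) - 2.63*cos(y))*(4.11*sin(y) - 3.34)/(2.45*sin(y)^2 + 2.63*sin(y) + 1.78)^2 + 4.11*cos(y)/(2.45*sin(y)^2 + 2.63*sin(y) + 1.78)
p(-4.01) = -0.04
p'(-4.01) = -0.54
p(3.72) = -5.20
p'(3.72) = -3.01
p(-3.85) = -0.15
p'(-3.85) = -0.83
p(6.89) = -0.24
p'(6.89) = 1.10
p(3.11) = -1.72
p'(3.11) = -4.77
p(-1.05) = -5.14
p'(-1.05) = -1.57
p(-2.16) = -5.25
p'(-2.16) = 1.50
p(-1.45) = -4.69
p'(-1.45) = -0.48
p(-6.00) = -0.81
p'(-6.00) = 2.61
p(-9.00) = -4.53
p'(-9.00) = -5.63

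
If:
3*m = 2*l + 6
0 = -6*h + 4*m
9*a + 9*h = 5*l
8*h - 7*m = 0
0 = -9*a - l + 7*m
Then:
No Solution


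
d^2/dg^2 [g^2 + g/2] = 2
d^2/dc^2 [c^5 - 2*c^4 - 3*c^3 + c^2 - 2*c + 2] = 20*c^3 - 24*c^2 - 18*c + 2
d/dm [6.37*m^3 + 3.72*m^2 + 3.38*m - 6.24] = 19.11*m^2 + 7.44*m + 3.38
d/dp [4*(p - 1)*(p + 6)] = 8*p + 20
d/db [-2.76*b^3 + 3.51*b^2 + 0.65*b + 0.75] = -8.28*b^2 + 7.02*b + 0.65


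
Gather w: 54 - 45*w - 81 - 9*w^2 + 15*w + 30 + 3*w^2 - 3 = -6*w^2 - 30*w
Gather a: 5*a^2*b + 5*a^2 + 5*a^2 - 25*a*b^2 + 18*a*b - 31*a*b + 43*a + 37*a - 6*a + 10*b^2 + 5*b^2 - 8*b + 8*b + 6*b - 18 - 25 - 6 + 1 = a^2*(5*b + 10) + a*(-25*b^2 - 13*b + 74) + 15*b^2 + 6*b - 48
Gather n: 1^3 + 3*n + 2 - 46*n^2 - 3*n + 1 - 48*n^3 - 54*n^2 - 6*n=-48*n^3 - 100*n^2 - 6*n + 4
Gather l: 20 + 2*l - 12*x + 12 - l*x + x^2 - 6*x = l*(2 - x) + x^2 - 18*x + 32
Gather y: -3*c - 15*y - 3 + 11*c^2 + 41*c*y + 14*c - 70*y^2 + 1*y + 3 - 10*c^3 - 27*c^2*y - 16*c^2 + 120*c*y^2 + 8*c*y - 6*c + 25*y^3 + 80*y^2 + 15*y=-10*c^3 - 5*c^2 + 5*c + 25*y^3 + y^2*(120*c + 10) + y*(-27*c^2 + 49*c + 1)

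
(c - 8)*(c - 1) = c^2 - 9*c + 8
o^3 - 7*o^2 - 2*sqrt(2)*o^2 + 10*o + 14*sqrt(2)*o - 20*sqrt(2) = (o - 5)*(o - 2)*(o - 2*sqrt(2))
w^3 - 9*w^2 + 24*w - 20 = (w - 5)*(w - 2)^2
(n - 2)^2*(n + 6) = n^3 + 2*n^2 - 20*n + 24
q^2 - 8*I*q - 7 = (q - 7*I)*(q - I)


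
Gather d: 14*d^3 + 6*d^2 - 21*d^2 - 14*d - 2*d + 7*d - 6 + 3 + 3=14*d^3 - 15*d^2 - 9*d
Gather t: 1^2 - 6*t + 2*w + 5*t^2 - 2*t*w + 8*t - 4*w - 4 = 5*t^2 + t*(2 - 2*w) - 2*w - 3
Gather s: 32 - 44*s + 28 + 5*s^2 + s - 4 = 5*s^2 - 43*s + 56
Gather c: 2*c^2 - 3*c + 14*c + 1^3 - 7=2*c^2 + 11*c - 6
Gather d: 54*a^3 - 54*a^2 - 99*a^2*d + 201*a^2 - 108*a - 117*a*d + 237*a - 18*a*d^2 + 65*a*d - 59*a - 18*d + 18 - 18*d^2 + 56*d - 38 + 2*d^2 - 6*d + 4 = 54*a^3 + 147*a^2 + 70*a + d^2*(-18*a - 16) + d*(-99*a^2 - 52*a + 32) - 16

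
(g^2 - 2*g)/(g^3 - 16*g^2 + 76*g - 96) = g/(g^2 - 14*g + 48)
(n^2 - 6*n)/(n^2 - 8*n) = (n - 6)/(n - 8)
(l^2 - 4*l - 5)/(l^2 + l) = (l - 5)/l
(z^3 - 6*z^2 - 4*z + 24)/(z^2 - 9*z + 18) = (z^2 - 4)/(z - 3)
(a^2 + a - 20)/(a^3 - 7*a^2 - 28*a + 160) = 1/(a - 8)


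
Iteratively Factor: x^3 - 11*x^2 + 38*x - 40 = (x - 2)*(x^2 - 9*x + 20) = (x - 5)*(x - 2)*(x - 4)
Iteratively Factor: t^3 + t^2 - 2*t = (t - 1)*(t^2 + 2*t) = (t - 1)*(t + 2)*(t)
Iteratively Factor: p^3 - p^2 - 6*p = (p)*(p^2 - p - 6) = p*(p - 3)*(p + 2)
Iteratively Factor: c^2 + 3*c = (c + 3)*(c)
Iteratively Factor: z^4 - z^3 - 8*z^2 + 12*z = (z)*(z^3 - z^2 - 8*z + 12) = z*(z - 2)*(z^2 + z - 6) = z*(z - 2)*(z + 3)*(z - 2)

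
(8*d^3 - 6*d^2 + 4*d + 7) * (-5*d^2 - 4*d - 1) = -40*d^5 - 2*d^4 - 4*d^3 - 45*d^2 - 32*d - 7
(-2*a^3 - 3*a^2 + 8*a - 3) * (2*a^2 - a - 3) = -4*a^5 - 4*a^4 + 25*a^3 - 5*a^2 - 21*a + 9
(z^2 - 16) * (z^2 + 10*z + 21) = z^4 + 10*z^3 + 5*z^2 - 160*z - 336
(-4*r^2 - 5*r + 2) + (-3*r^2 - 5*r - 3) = -7*r^2 - 10*r - 1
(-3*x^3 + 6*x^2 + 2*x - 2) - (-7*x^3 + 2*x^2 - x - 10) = 4*x^3 + 4*x^2 + 3*x + 8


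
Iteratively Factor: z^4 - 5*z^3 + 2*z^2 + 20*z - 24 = (z + 2)*(z^3 - 7*z^2 + 16*z - 12) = (z - 2)*(z + 2)*(z^2 - 5*z + 6) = (z - 3)*(z - 2)*(z + 2)*(z - 2)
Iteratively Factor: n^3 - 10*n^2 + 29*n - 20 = (n - 1)*(n^2 - 9*n + 20) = (n - 4)*(n - 1)*(n - 5)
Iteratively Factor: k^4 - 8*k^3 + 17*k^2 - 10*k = (k - 1)*(k^3 - 7*k^2 + 10*k) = (k - 5)*(k - 1)*(k^2 - 2*k) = (k - 5)*(k - 2)*(k - 1)*(k)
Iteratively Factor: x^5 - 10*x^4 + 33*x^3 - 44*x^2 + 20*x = (x - 2)*(x^4 - 8*x^3 + 17*x^2 - 10*x) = (x - 2)^2*(x^3 - 6*x^2 + 5*x) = (x - 2)^2*(x - 1)*(x^2 - 5*x) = (x - 5)*(x - 2)^2*(x - 1)*(x)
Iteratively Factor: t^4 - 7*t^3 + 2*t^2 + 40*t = (t - 5)*(t^3 - 2*t^2 - 8*t) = (t - 5)*(t + 2)*(t^2 - 4*t) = t*(t - 5)*(t + 2)*(t - 4)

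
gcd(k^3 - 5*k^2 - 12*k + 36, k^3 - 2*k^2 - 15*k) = k + 3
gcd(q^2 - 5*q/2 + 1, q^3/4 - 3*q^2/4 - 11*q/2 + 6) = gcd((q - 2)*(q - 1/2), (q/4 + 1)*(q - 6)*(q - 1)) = 1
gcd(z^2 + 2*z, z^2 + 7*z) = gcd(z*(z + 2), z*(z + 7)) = z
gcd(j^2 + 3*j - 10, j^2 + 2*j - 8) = j - 2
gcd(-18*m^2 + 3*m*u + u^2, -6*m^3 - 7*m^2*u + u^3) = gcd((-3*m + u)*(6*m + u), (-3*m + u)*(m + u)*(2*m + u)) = -3*m + u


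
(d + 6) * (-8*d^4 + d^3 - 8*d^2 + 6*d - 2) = -8*d^5 - 47*d^4 - 2*d^3 - 42*d^2 + 34*d - 12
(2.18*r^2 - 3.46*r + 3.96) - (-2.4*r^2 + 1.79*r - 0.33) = 4.58*r^2 - 5.25*r + 4.29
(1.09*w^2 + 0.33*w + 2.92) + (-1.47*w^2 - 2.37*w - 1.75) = -0.38*w^2 - 2.04*w + 1.17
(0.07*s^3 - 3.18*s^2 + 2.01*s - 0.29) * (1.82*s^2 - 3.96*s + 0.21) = 0.1274*s^5 - 6.0648*s^4 + 16.2657*s^3 - 9.1552*s^2 + 1.5705*s - 0.0609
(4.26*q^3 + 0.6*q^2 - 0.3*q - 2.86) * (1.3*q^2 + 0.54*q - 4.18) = 5.538*q^5 + 3.0804*q^4 - 17.8728*q^3 - 6.388*q^2 - 0.2904*q + 11.9548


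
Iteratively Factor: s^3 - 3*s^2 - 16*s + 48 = (s - 4)*(s^2 + s - 12) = (s - 4)*(s - 3)*(s + 4)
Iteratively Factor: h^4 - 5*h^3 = (h)*(h^3 - 5*h^2) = h^2*(h^2 - 5*h) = h^3*(h - 5)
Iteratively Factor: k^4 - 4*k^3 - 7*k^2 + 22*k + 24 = (k - 3)*(k^3 - k^2 - 10*k - 8) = (k - 3)*(k + 2)*(k^2 - 3*k - 4) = (k - 3)*(k + 1)*(k + 2)*(k - 4)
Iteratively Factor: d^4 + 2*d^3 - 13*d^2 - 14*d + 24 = (d - 3)*(d^3 + 5*d^2 + 2*d - 8) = (d - 3)*(d + 2)*(d^2 + 3*d - 4) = (d - 3)*(d - 1)*(d + 2)*(d + 4)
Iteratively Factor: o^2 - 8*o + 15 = (o - 5)*(o - 3)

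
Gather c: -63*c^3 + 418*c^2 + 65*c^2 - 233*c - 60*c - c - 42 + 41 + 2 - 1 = -63*c^3 + 483*c^2 - 294*c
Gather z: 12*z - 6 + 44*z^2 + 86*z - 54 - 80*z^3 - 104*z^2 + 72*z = -80*z^3 - 60*z^2 + 170*z - 60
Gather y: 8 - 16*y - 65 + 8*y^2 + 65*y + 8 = 8*y^2 + 49*y - 49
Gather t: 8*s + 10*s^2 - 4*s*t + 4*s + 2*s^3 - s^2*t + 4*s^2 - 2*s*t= 2*s^3 + 14*s^2 + 12*s + t*(-s^2 - 6*s)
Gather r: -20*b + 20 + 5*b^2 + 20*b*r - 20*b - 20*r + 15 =5*b^2 - 40*b + r*(20*b - 20) + 35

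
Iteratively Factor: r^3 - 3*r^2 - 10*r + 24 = (r - 4)*(r^2 + r - 6) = (r - 4)*(r + 3)*(r - 2)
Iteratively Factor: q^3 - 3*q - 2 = (q + 1)*(q^2 - q - 2) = (q - 2)*(q + 1)*(q + 1)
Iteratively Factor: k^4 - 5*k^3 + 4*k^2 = (k - 4)*(k^3 - k^2) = (k - 4)*(k - 1)*(k^2) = k*(k - 4)*(k - 1)*(k)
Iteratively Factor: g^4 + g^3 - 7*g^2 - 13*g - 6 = (g + 1)*(g^3 - 7*g - 6) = (g - 3)*(g + 1)*(g^2 + 3*g + 2) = (g - 3)*(g + 1)*(g + 2)*(g + 1)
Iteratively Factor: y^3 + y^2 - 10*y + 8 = (y - 1)*(y^2 + 2*y - 8) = (y - 1)*(y + 4)*(y - 2)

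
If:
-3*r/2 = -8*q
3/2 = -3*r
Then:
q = -3/32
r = -1/2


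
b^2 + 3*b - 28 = (b - 4)*(b + 7)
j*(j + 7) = j^2 + 7*j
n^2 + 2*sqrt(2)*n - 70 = (n - 5*sqrt(2))*(n + 7*sqrt(2))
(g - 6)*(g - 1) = g^2 - 7*g + 6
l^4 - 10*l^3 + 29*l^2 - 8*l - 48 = (l - 4)^2*(l - 3)*(l + 1)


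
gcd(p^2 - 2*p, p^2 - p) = p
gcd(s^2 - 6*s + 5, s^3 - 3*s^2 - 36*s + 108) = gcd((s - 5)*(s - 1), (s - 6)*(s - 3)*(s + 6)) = 1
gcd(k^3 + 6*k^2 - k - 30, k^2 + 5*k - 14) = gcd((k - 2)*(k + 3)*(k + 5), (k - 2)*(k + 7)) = k - 2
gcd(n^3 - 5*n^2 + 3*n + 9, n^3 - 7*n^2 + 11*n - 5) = 1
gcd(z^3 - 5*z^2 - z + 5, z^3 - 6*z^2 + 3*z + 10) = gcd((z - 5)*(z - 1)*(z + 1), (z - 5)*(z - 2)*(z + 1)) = z^2 - 4*z - 5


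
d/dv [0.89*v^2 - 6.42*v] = 1.78*v - 6.42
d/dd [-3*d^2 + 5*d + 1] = 5 - 6*d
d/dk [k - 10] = 1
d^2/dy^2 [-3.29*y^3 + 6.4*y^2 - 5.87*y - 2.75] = 12.8 - 19.74*y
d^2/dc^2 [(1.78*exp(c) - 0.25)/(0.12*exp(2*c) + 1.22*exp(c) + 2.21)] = (0.025632*exp(4*c) - 0.274992*exp(3*c) - 2.942136*exp(2*c) - 4.906136*exp(c) + 9.367748)*exp(c)/(0.001728*exp(6*c) + 0.052704*exp(5*c) + 0.631296*exp(4*c) + 3.757112*exp(3*c) + 11.626368*exp(2*c) + 17.875806*exp(c) + 10.793861)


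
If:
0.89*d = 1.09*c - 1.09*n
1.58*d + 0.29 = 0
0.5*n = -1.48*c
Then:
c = -0.04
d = -0.18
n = 0.11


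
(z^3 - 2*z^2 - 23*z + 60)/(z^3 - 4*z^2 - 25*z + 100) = (z - 3)/(z - 5)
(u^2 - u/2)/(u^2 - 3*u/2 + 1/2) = u/(u - 1)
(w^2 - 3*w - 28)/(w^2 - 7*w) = (w + 4)/w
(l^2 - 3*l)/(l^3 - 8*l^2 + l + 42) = l/(l^2 - 5*l - 14)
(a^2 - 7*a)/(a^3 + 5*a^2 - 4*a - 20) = a*(a - 7)/(a^3 + 5*a^2 - 4*a - 20)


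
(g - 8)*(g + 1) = g^2 - 7*g - 8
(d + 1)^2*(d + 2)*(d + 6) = d^4 + 10*d^3 + 29*d^2 + 32*d + 12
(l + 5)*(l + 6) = l^2 + 11*l + 30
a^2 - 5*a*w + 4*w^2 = (a - 4*w)*(a - w)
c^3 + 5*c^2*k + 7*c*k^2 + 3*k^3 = (c + k)^2*(c + 3*k)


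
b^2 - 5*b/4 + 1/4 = (b - 1)*(b - 1/4)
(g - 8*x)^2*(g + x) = g^3 - 15*g^2*x + 48*g*x^2 + 64*x^3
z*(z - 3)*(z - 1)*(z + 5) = z^4 + z^3 - 17*z^2 + 15*z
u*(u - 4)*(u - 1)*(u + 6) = u^4 + u^3 - 26*u^2 + 24*u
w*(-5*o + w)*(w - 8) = -5*o*w^2 + 40*o*w + w^3 - 8*w^2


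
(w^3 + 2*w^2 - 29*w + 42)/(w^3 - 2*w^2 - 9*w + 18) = (w + 7)/(w + 3)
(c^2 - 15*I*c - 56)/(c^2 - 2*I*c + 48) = (c - 7*I)/(c + 6*I)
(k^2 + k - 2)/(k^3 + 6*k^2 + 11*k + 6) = (k - 1)/(k^2 + 4*k + 3)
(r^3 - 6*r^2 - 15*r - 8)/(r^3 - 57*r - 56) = (r + 1)/(r + 7)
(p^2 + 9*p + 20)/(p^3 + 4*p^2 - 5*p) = (p + 4)/(p*(p - 1))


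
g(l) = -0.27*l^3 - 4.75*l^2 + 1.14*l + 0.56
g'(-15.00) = -38.61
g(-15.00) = -174.04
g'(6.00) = -85.02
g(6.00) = -221.92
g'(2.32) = -25.26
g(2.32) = -25.73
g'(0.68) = -5.69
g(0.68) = -0.95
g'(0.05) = 0.66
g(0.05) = 0.61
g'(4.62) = -60.04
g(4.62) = -122.18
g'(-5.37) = 28.80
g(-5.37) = -100.73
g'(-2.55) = 20.10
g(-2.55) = -28.76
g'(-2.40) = 19.27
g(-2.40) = -25.80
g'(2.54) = -28.22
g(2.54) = -31.61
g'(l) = -0.81*l^2 - 9.5*l + 1.14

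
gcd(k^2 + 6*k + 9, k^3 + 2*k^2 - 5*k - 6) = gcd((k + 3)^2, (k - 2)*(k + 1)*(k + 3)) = k + 3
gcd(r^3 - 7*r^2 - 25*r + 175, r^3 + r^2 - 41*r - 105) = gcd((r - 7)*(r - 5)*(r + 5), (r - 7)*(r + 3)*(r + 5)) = r^2 - 2*r - 35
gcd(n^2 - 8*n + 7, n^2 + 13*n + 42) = 1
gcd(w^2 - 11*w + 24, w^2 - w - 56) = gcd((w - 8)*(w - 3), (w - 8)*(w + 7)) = w - 8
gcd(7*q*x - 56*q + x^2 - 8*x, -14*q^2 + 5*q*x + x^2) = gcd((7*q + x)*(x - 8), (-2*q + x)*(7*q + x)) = 7*q + x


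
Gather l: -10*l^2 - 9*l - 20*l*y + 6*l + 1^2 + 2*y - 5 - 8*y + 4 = -10*l^2 + l*(-20*y - 3) - 6*y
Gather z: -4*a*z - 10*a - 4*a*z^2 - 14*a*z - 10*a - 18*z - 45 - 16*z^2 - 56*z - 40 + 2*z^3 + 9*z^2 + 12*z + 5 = -20*a + 2*z^3 + z^2*(-4*a - 7) + z*(-18*a - 62) - 80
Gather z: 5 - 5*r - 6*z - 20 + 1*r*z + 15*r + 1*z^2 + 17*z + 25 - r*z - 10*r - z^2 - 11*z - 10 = 0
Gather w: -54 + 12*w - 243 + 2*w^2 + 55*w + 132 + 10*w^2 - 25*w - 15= 12*w^2 + 42*w - 180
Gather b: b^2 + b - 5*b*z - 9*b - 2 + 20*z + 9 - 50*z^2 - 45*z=b^2 + b*(-5*z - 8) - 50*z^2 - 25*z + 7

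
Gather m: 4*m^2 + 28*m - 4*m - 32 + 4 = 4*m^2 + 24*m - 28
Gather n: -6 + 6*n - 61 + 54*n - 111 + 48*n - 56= 108*n - 234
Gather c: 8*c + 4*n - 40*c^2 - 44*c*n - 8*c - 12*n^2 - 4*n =-40*c^2 - 44*c*n - 12*n^2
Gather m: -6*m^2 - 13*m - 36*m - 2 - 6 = -6*m^2 - 49*m - 8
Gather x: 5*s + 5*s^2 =5*s^2 + 5*s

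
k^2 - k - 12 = (k - 4)*(k + 3)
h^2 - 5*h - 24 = (h - 8)*(h + 3)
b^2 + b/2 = b*(b + 1/2)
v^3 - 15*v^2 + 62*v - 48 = (v - 8)*(v - 6)*(v - 1)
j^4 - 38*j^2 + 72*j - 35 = (j - 5)*(j - 1)^2*(j + 7)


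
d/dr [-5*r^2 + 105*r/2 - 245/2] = 105/2 - 10*r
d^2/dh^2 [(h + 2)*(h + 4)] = 2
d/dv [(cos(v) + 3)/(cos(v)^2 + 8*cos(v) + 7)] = (cos(v)^2 + 6*cos(v) + 17)*sin(v)/(cos(v)^2 + 8*cos(v) + 7)^2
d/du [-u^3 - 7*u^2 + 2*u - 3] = -3*u^2 - 14*u + 2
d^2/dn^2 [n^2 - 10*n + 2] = 2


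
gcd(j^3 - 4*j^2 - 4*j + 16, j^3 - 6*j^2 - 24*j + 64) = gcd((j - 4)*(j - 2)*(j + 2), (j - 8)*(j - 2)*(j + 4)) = j - 2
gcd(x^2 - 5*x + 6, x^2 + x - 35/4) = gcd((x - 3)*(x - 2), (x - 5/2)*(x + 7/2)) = 1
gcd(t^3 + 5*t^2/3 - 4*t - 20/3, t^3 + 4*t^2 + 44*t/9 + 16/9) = t + 2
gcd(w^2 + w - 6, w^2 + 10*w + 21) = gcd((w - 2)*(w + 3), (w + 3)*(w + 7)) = w + 3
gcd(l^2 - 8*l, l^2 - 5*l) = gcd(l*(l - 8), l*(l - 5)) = l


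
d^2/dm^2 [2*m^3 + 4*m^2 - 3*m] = 12*m + 8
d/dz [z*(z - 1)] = 2*z - 1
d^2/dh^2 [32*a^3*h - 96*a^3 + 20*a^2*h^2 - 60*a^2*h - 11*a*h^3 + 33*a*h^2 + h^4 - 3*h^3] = 40*a^2 - 66*a*h + 66*a + 12*h^2 - 18*h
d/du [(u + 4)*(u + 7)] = 2*u + 11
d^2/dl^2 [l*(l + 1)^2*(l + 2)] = 12*l^2 + 24*l + 10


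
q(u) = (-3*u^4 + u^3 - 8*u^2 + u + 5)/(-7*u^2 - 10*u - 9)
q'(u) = (14*u + 10)*(-3*u^4 + u^3 - 8*u^2 + u + 5)/(-7*u^2 - 10*u - 9)^2 + (-12*u^3 + 3*u^2 - 16*u + 1)/(-7*u^2 - 10*u - 9)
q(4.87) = 7.83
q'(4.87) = 3.48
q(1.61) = 0.70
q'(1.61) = 1.03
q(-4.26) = 12.95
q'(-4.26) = -4.37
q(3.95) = 4.97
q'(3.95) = 2.73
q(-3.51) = 9.90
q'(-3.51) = -3.75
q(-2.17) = 5.51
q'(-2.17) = -2.97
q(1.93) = 1.05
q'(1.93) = 1.21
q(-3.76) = 10.87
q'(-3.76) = -3.95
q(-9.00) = 43.34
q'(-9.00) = -8.45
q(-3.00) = 8.10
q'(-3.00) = -3.36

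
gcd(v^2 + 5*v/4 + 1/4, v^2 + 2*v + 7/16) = v + 1/4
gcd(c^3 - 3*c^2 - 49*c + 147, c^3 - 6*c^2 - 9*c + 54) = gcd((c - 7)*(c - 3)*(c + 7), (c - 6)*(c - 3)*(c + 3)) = c - 3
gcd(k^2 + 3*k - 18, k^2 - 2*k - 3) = k - 3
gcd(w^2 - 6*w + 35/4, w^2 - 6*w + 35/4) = w^2 - 6*w + 35/4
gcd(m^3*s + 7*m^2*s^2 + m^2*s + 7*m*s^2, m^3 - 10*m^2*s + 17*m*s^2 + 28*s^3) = 1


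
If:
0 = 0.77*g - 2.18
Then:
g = 2.83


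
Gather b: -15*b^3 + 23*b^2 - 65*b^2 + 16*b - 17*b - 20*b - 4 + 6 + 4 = -15*b^3 - 42*b^2 - 21*b + 6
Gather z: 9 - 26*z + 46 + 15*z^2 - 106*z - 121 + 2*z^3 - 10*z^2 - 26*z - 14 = 2*z^3 + 5*z^2 - 158*z - 80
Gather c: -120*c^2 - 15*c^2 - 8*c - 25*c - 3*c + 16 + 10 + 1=-135*c^2 - 36*c + 27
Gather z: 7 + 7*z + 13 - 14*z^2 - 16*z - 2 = -14*z^2 - 9*z + 18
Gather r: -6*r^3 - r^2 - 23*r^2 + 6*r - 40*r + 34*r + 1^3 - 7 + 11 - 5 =-6*r^3 - 24*r^2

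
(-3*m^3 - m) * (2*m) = -6*m^4 - 2*m^2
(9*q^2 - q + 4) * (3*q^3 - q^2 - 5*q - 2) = 27*q^5 - 12*q^4 - 32*q^3 - 17*q^2 - 18*q - 8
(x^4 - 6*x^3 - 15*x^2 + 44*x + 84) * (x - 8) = x^5 - 14*x^4 + 33*x^3 + 164*x^2 - 268*x - 672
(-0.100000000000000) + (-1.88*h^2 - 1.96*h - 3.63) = -1.88*h^2 - 1.96*h - 3.73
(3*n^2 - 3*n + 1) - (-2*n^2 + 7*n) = 5*n^2 - 10*n + 1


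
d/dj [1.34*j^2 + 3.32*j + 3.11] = 2.68*j + 3.32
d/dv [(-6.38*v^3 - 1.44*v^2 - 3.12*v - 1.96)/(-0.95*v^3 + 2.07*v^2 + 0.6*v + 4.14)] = (3.5527136788005e-15*v^5 - 14.5746*v^4 - 13.584*v^3 - 79.2312*v^2 - 3.8088*v - 11.7408)/(0.9025*v^6 - 3.933*v^5 + 3.1449*v^4 - 5.382*v^3 + 17.4996*v^2 + 4.968*v + 17.1396)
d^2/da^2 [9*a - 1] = 0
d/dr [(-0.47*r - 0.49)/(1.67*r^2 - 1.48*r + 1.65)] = (0.7849*r^2 + 1.6366*r - 1.5007)/(2.7889*r^4 - 4.9432*r^3 + 7.7014*r^2 - 4.884*r + 2.7225)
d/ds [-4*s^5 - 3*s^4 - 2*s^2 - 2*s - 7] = -20*s^4 - 12*s^3 - 4*s - 2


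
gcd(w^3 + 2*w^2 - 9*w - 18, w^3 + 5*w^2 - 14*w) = 1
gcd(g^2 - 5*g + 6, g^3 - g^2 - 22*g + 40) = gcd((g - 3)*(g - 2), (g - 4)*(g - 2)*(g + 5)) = g - 2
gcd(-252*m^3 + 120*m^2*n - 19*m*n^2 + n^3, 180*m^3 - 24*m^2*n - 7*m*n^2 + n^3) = 36*m^2 - 12*m*n + n^2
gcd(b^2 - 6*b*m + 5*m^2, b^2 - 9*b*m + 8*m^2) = b - m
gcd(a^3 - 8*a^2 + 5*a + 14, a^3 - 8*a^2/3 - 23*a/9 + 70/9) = a - 2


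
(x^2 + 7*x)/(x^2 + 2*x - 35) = x/(x - 5)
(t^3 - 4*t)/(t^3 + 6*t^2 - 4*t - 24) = t/(t + 6)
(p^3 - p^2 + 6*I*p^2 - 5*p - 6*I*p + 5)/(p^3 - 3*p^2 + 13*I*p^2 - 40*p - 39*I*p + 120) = (p^2 + p*(-1 + I) - I)/(p^2 + p*(-3 + 8*I) - 24*I)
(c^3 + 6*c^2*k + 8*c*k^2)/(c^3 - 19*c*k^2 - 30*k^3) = c*(c + 4*k)/(c^2 - 2*c*k - 15*k^2)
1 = 1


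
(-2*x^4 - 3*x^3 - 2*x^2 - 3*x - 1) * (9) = -18*x^4 - 27*x^3 - 18*x^2 - 27*x - 9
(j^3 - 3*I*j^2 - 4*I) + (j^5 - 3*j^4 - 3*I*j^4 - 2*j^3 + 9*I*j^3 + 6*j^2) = j^5 - 3*j^4 - 3*I*j^4 - j^3 + 9*I*j^3 + 6*j^2 - 3*I*j^2 - 4*I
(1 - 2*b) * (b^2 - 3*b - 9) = -2*b^3 + 7*b^2 + 15*b - 9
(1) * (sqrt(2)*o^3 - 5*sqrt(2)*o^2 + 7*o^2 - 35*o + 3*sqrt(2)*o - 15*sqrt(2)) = sqrt(2)*o^3 - 5*sqrt(2)*o^2 + 7*o^2 - 35*o + 3*sqrt(2)*o - 15*sqrt(2)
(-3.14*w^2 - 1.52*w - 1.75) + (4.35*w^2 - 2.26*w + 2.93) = 1.21*w^2 - 3.78*w + 1.18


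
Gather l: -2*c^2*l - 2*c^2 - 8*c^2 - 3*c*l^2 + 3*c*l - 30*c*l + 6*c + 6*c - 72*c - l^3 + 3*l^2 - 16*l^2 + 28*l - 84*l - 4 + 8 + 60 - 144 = -10*c^2 - 60*c - l^3 + l^2*(-3*c - 13) + l*(-2*c^2 - 27*c - 56) - 80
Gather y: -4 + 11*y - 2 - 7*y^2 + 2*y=-7*y^2 + 13*y - 6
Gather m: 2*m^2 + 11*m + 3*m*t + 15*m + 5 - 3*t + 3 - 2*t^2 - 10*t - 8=2*m^2 + m*(3*t + 26) - 2*t^2 - 13*t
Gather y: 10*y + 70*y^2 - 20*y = 70*y^2 - 10*y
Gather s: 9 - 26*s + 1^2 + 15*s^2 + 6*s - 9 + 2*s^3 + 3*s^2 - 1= 2*s^3 + 18*s^2 - 20*s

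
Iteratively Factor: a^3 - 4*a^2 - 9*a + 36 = (a + 3)*(a^2 - 7*a + 12) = (a - 3)*(a + 3)*(a - 4)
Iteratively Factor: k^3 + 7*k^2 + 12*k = (k)*(k^2 + 7*k + 12) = k*(k + 4)*(k + 3)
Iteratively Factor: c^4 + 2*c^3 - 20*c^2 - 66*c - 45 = (c + 3)*(c^3 - c^2 - 17*c - 15) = (c + 1)*(c + 3)*(c^2 - 2*c - 15) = (c + 1)*(c + 3)^2*(c - 5)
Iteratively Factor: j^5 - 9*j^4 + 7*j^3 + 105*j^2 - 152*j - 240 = (j + 1)*(j^4 - 10*j^3 + 17*j^2 + 88*j - 240) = (j + 1)*(j + 3)*(j^3 - 13*j^2 + 56*j - 80) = (j - 4)*(j + 1)*(j + 3)*(j^2 - 9*j + 20) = (j - 5)*(j - 4)*(j + 1)*(j + 3)*(j - 4)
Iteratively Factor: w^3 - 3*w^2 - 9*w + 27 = (w - 3)*(w^2 - 9) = (w - 3)*(w + 3)*(w - 3)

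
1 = 1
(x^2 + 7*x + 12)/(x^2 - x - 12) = (x + 4)/(x - 4)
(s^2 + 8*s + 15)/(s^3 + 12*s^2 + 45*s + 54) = (s + 5)/(s^2 + 9*s + 18)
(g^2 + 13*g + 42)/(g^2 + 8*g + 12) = (g + 7)/(g + 2)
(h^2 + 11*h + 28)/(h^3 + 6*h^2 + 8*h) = (h + 7)/(h*(h + 2))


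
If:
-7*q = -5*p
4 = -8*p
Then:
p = -1/2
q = -5/14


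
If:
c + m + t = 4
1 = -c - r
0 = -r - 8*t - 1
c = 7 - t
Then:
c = 56/9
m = -3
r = -65/9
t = 7/9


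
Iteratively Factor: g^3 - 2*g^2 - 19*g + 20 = (g + 4)*(g^2 - 6*g + 5) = (g - 1)*(g + 4)*(g - 5)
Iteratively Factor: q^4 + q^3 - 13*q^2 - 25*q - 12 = (q + 3)*(q^3 - 2*q^2 - 7*q - 4) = (q + 1)*(q + 3)*(q^2 - 3*q - 4) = (q - 4)*(q + 1)*(q + 3)*(q + 1)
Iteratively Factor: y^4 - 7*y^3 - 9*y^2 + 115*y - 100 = (y - 1)*(y^3 - 6*y^2 - 15*y + 100) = (y - 5)*(y - 1)*(y^2 - y - 20) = (y - 5)^2*(y - 1)*(y + 4)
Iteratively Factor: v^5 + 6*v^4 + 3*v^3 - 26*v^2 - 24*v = (v + 1)*(v^4 + 5*v^3 - 2*v^2 - 24*v) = (v - 2)*(v + 1)*(v^3 + 7*v^2 + 12*v) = (v - 2)*(v + 1)*(v + 4)*(v^2 + 3*v) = (v - 2)*(v + 1)*(v + 3)*(v + 4)*(v)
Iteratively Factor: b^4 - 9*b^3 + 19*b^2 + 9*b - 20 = (b - 4)*(b^3 - 5*b^2 - b + 5) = (b - 5)*(b - 4)*(b^2 - 1) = (b - 5)*(b - 4)*(b + 1)*(b - 1)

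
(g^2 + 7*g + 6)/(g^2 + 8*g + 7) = (g + 6)/(g + 7)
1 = 1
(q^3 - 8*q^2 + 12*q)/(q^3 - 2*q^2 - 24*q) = (q - 2)/(q + 4)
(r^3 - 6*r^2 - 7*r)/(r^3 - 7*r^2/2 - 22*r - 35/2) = 2*r/(2*r + 5)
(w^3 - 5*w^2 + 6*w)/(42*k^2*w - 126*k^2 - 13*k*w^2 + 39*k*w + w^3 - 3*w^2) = w*(w - 2)/(42*k^2 - 13*k*w + w^2)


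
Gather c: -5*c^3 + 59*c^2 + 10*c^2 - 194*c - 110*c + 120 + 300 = -5*c^3 + 69*c^2 - 304*c + 420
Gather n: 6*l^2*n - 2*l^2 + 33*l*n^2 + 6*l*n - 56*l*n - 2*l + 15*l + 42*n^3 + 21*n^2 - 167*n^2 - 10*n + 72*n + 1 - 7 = -2*l^2 + 13*l + 42*n^3 + n^2*(33*l - 146) + n*(6*l^2 - 50*l + 62) - 6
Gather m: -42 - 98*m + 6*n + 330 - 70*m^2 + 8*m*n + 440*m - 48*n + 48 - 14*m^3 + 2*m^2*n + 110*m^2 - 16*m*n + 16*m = -14*m^3 + m^2*(2*n + 40) + m*(358 - 8*n) - 42*n + 336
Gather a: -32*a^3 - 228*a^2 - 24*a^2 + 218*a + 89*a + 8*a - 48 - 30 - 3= -32*a^3 - 252*a^2 + 315*a - 81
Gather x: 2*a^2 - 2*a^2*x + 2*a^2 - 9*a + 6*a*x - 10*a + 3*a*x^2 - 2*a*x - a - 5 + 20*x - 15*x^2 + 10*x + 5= 4*a^2 - 20*a + x^2*(3*a - 15) + x*(-2*a^2 + 4*a + 30)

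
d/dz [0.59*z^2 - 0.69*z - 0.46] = 1.18*z - 0.69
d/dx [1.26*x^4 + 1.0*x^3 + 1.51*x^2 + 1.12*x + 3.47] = 5.04*x^3 + 3.0*x^2 + 3.02*x + 1.12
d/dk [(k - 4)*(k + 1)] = 2*k - 3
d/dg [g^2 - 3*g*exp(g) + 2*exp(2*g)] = -3*g*exp(g) + 2*g + 4*exp(2*g) - 3*exp(g)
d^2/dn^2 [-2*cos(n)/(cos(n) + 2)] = 4*(sin(n)^2 + 2*cos(n) + 1)/(cos(n) + 2)^3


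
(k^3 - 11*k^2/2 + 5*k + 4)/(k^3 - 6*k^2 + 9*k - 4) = (k^2 - 3*k/2 - 1)/(k^2 - 2*k + 1)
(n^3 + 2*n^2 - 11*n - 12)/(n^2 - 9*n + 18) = (n^2 + 5*n + 4)/(n - 6)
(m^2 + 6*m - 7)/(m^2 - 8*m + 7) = (m + 7)/(m - 7)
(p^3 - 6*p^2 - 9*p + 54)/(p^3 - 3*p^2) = 1 - 3/p - 18/p^2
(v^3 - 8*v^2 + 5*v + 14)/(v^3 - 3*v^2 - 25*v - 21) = (v - 2)/(v + 3)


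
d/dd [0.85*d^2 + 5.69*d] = 1.7*d + 5.69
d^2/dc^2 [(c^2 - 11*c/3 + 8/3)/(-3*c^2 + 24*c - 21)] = -26/(9*c^3 - 189*c^2 + 1323*c - 3087)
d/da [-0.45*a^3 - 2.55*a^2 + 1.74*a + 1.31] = -1.35*a^2 - 5.1*a + 1.74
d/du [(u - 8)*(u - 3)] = 2*u - 11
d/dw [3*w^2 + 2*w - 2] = 6*w + 2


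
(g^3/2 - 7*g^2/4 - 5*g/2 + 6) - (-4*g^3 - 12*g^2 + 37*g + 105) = 9*g^3/2 + 41*g^2/4 - 79*g/2 - 99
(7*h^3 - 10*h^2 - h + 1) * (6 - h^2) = -7*h^5 + 10*h^4 + 43*h^3 - 61*h^2 - 6*h + 6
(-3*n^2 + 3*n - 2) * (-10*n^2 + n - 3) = 30*n^4 - 33*n^3 + 32*n^2 - 11*n + 6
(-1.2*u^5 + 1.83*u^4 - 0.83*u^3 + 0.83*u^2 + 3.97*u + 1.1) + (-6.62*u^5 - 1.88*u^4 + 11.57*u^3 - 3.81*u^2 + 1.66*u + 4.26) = -7.82*u^5 - 0.0499999999999998*u^4 + 10.74*u^3 - 2.98*u^2 + 5.63*u + 5.36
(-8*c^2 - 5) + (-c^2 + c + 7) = -9*c^2 + c + 2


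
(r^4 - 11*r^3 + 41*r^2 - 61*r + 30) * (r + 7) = r^5 - 4*r^4 - 36*r^3 + 226*r^2 - 397*r + 210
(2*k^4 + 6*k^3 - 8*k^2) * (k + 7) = 2*k^5 + 20*k^4 + 34*k^3 - 56*k^2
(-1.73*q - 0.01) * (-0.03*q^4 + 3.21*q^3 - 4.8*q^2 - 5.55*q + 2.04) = 0.0519*q^5 - 5.553*q^4 + 8.2719*q^3 + 9.6495*q^2 - 3.4737*q - 0.0204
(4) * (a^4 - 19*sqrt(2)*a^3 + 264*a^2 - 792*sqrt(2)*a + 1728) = 4*a^4 - 76*sqrt(2)*a^3 + 1056*a^2 - 3168*sqrt(2)*a + 6912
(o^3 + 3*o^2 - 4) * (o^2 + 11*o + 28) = o^5 + 14*o^4 + 61*o^3 + 80*o^2 - 44*o - 112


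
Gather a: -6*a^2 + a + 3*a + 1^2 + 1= -6*a^2 + 4*a + 2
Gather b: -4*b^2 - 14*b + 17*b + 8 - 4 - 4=-4*b^2 + 3*b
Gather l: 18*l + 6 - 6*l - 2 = 12*l + 4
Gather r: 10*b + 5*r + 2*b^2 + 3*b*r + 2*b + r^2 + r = 2*b^2 + 12*b + r^2 + r*(3*b + 6)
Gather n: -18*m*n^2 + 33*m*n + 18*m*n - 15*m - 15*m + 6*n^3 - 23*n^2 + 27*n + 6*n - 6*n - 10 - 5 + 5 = -30*m + 6*n^3 + n^2*(-18*m - 23) + n*(51*m + 27) - 10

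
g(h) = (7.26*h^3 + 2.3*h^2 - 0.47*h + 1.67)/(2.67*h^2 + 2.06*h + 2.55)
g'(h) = (-5.34*h - 2.06)*(7.26*h^3 + 2.3*h^2 - 0.47*h + 1.67)/(2.67*h^2 + 2.06*h + 2.55)^2 + (21.78*h^2 + 4.6*h - 0.47)/(2.67*h^2 + 2.06*h + 2.55)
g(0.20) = 0.56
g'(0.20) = -0.14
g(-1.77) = -4.20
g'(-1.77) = 3.93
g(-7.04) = -20.05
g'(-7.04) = 2.77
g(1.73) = 3.21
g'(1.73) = 2.58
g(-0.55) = 0.64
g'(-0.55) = 1.86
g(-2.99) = -8.41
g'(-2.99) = 3.13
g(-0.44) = 0.79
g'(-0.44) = 0.90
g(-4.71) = -13.51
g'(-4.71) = 2.86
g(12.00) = 31.26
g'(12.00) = 2.73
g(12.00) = 31.26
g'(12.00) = 2.73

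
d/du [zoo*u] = zoo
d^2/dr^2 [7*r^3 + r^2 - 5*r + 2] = 42*r + 2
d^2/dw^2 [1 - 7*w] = 0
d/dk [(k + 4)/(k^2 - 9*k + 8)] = (k^2 - 9*k - (k + 4)*(2*k - 9) + 8)/(k^2 - 9*k + 8)^2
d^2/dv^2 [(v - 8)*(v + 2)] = 2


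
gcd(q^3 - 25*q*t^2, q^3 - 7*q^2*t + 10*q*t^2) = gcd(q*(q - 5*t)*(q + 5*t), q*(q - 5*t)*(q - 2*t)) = q^2 - 5*q*t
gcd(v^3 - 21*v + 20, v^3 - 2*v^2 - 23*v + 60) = v^2 + v - 20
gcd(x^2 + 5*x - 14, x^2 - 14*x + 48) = 1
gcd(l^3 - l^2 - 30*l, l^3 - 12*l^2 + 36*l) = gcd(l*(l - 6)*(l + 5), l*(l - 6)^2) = l^2 - 6*l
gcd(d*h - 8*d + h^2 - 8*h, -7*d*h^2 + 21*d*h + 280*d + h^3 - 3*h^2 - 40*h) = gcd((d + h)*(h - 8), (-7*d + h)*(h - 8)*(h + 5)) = h - 8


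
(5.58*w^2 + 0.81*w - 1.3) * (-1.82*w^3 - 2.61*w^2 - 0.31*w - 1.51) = -10.1556*w^5 - 16.038*w^4 - 1.4779*w^3 - 5.2839*w^2 - 0.8201*w + 1.963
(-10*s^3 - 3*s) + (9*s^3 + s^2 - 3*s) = -s^3 + s^2 - 6*s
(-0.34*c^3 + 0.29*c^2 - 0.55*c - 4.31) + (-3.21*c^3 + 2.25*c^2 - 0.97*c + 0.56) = -3.55*c^3 + 2.54*c^2 - 1.52*c - 3.75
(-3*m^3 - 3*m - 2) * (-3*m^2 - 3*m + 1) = 9*m^5 + 9*m^4 + 6*m^3 + 15*m^2 + 3*m - 2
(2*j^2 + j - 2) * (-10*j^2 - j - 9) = -20*j^4 - 12*j^3 + j^2 - 7*j + 18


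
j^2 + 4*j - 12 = (j - 2)*(j + 6)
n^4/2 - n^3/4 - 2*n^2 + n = n*(n/2 + 1)*(n - 2)*(n - 1/2)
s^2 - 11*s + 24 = (s - 8)*(s - 3)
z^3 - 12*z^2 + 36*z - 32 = (z - 8)*(z - 2)^2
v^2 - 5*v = v*(v - 5)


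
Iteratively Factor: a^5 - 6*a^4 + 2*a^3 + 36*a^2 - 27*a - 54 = (a + 2)*(a^4 - 8*a^3 + 18*a^2 - 27) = (a - 3)*(a + 2)*(a^3 - 5*a^2 + 3*a + 9) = (a - 3)^2*(a + 2)*(a^2 - 2*a - 3) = (a - 3)^2*(a + 1)*(a + 2)*(a - 3)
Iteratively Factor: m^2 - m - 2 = (m - 2)*(m + 1)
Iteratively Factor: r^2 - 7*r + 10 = (r - 2)*(r - 5)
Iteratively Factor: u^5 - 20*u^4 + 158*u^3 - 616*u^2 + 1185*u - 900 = (u - 5)*(u^4 - 15*u^3 + 83*u^2 - 201*u + 180) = (u - 5)^2*(u^3 - 10*u^2 + 33*u - 36) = (u - 5)^2*(u - 3)*(u^2 - 7*u + 12) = (u - 5)^2*(u - 3)^2*(u - 4)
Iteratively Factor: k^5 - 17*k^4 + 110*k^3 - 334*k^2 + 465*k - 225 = (k - 3)*(k^4 - 14*k^3 + 68*k^2 - 130*k + 75) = (k - 5)*(k - 3)*(k^3 - 9*k^2 + 23*k - 15) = (k - 5)^2*(k - 3)*(k^2 - 4*k + 3) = (k - 5)^2*(k - 3)*(k - 1)*(k - 3)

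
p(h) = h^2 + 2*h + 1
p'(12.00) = 26.00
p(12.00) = 169.00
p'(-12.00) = -22.00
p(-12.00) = 121.00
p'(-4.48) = -6.96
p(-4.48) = 12.11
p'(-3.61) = -5.22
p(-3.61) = 6.81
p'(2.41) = 6.82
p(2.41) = 11.63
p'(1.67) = 5.34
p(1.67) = 7.13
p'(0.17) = 2.34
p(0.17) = 1.37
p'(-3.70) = -5.40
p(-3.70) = 7.29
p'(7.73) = 17.46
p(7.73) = 76.21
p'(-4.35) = -6.70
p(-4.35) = 11.22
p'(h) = 2*h + 2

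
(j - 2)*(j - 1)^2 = j^3 - 4*j^2 + 5*j - 2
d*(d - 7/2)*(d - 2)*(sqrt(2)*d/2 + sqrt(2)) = sqrt(2)*d^4/2 - 7*sqrt(2)*d^3/4 - 2*sqrt(2)*d^2 + 7*sqrt(2)*d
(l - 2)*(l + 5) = l^2 + 3*l - 10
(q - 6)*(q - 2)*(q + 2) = q^3 - 6*q^2 - 4*q + 24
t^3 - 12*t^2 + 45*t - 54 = (t - 6)*(t - 3)^2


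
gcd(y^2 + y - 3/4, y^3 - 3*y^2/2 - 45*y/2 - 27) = y + 3/2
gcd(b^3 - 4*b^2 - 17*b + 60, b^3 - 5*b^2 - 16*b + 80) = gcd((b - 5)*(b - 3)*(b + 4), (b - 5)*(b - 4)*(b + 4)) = b^2 - b - 20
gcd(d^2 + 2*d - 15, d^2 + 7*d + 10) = d + 5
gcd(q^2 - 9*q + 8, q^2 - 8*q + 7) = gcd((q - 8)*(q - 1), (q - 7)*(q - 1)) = q - 1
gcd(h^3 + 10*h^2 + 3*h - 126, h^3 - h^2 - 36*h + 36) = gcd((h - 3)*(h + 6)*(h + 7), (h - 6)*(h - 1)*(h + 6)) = h + 6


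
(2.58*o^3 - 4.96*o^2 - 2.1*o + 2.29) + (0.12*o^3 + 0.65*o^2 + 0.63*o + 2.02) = 2.7*o^3 - 4.31*o^2 - 1.47*o + 4.31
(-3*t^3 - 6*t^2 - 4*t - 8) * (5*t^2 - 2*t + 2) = -15*t^5 - 24*t^4 - 14*t^3 - 44*t^2 + 8*t - 16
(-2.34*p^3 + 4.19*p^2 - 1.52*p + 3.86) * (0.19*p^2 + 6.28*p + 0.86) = -0.4446*p^5 - 13.8991*p^4 + 24.012*p^3 - 5.2088*p^2 + 22.9336*p + 3.3196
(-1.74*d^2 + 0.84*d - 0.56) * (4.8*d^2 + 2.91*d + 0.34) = -8.352*d^4 - 1.0314*d^3 - 0.8352*d^2 - 1.344*d - 0.1904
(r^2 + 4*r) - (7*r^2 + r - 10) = -6*r^2 + 3*r + 10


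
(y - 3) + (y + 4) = 2*y + 1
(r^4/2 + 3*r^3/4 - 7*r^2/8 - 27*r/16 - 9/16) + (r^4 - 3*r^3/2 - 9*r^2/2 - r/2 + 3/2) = 3*r^4/2 - 3*r^3/4 - 43*r^2/8 - 35*r/16 + 15/16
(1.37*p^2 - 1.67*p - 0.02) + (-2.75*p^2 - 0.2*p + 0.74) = -1.38*p^2 - 1.87*p + 0.72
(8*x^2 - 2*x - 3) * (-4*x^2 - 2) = -32*x^4 + 8*x^3 - 4*x^2 + 4*x + 6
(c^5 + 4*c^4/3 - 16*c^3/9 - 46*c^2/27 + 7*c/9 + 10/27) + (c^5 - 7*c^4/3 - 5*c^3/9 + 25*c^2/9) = 2*c^5 - c^4 - 7*c^3/3 + 29*c^2/27 + 7*c/9 + 10/27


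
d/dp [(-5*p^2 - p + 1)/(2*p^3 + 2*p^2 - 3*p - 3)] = (10*p^4 + 4*p^3 + 11*p^2 + 26*p + 6)/(4*p^6 + 8*p^5 - 8*p^4 - 24*p^3 - 3*p^2 + 18*p + 9)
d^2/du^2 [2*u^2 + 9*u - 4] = 4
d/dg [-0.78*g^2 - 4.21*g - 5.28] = -1.56*g - 4.21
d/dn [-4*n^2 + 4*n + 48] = 4 - 8*n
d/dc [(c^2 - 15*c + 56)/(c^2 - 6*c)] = (9*c^2 - 112*c + 336)/(c^2*(c^2 - 12*c + 36))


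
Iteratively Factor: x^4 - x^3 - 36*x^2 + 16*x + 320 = (x - 4)*(x^3 + 3*x^2 - 24*x - 80) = (x - 5)*(x - 4)*(x^2 + 8*x + 16) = (x - 5)*(x - 4)*(x + 4)*(x + 4)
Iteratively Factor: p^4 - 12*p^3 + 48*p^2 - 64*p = (p)*(p^3 - 12*p^2 + 48*p - 64) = p*(p - 4)*(p^2 - 8*p + 16) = p*(p - 4)^2*(p - 4)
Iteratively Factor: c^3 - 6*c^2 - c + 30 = (c + 2)*(c^2 - 8*c + 15) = (c - 3)*(c + 2)*(c - 5)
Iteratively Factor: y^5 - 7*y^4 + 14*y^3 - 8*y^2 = (y - 1)*(y^4 - 6*y^3 + 8*y^2) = (y - 2)*(y - 1)*(y^3 - 4*y^2) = (y - 4)*(y - 2)*(y - 1)*(y^2) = y*(y - 4)*(y - 2)*(y - 1)*(y)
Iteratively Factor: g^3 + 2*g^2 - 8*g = (g - 2)*(g^2 + 4*g) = (g - 2)*(g + 4)*(g)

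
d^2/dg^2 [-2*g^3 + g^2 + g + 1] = 2 - 12*g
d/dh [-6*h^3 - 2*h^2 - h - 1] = -18*h^2 - 4*h - 1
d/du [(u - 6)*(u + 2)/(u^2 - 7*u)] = 3*(-u^2 + 8*u - 28)/(u^2*(u^2 - 14*u + 49))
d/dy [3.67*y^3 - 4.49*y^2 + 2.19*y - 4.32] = 11.01*y^2 - 8.98*y + 2.19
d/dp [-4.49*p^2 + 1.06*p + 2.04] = 1.06 - 8.98*p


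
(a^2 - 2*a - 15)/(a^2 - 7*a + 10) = (a + 3)/(a - 2)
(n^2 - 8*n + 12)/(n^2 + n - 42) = (n - 2)/(n + 7)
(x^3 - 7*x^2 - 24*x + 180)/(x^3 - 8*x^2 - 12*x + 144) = (x + 5)/(x + 4)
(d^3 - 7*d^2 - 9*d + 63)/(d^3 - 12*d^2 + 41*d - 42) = (d + 3)/(d - 2)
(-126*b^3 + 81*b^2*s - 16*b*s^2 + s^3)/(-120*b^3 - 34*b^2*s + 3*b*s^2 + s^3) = (21*b^2 - 10*b*s + s^2)/(20*b^2 + 9*b*s + s^2)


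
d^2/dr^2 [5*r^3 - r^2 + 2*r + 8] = 30*r - 2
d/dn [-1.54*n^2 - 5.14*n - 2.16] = -3.08*n - 5.14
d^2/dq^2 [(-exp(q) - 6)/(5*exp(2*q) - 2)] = (-25*exp(4*q) - 600*exp(3*q) - 60*exp(2*q) - 240*exp(q) - 4)*exp(q)/(125*exp(6*q) - 150*exp(4*q) + 60*exp(2*q) - 8)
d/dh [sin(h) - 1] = cos(h)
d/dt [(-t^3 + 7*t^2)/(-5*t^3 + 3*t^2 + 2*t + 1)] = t*(32*t^3 - 4*t^2 + 11*t + 14)/(25*t^6 - 30*t^5 - 11*t^4 + 2*t^3 + 10*t^2 + 4*t + 1)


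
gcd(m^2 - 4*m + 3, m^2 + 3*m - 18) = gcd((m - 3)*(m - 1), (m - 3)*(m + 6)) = m - 3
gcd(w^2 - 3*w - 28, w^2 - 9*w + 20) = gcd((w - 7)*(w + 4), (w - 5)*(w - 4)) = 1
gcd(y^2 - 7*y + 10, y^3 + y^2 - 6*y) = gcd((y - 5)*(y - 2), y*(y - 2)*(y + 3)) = y - 2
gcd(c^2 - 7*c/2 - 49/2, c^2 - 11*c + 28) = c - 7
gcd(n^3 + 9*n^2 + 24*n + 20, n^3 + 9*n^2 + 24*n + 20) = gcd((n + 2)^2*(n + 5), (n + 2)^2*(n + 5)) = n^3 + 9*n^2 + 24*n + 20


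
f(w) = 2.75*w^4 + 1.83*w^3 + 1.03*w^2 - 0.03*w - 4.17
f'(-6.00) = -2190.75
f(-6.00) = 3201.81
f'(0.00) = -0.03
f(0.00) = -4.17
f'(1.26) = 33.29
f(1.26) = 8.02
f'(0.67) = 7.12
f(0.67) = -2.62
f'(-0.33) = -0.51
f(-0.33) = -4.08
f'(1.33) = 38.30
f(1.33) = 10.52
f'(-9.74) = -9663.39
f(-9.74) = 23152.52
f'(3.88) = 733.13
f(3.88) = 741.36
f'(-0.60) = -1.67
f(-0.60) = -3.82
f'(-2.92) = -233.10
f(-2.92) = 159.06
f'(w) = 11.0*w^3 + 5.49*w^2 + 2.06*w - 0.03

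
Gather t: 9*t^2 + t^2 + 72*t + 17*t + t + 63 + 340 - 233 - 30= 10*t^2 + 90*t + 140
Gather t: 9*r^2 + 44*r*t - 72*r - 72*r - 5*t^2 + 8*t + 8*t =9*r^2 - 144*r - 5*t^2 + t*(44*r + 16)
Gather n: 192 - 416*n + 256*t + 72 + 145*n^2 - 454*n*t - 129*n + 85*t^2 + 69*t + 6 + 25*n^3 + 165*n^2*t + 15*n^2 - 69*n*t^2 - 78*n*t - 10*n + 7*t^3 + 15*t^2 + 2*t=25*n^3 + n^2*(165*t + 160) + n*(-69*t^2 - 532*t - 555) + 7*t^3 + 100*t^2 + 327*t + 270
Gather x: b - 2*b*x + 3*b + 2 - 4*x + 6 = 4*b + x*(-2*b - 4) + 8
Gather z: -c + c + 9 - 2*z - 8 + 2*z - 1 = 0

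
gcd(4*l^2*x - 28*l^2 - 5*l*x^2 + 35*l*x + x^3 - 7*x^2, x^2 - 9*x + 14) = x - 7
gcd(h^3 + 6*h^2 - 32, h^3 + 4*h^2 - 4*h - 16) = h^2 + 2*h - 8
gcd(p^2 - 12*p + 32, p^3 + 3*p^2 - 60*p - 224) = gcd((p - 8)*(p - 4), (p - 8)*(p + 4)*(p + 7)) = p - 8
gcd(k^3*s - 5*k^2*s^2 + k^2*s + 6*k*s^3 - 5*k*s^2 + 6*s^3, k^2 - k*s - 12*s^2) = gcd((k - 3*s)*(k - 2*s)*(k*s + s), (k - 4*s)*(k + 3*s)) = 1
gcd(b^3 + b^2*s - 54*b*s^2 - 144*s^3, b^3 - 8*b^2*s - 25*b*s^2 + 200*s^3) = -b + 8*s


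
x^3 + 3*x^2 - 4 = (x - 1)*(x + 2)^2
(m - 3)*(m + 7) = m^2 + 4*m - 21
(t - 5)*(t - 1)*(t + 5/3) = t^3 - 13*t^2/3 - 5*t + 25/3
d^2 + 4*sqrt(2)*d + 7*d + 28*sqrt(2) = (d + 7)*(d + 4*sqrt(2))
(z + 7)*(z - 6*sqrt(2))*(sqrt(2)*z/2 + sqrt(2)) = sqrt(2)*z^3/2 - 6*z^2 + 9*sqrt(2)*z^2/2 - 54*z + 7*sqrt(2)*z - 84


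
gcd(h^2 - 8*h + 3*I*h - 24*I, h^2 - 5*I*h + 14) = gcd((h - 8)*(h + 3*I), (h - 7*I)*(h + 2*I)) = 1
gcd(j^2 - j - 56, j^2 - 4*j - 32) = j - 8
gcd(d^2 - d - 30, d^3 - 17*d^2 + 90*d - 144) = d - 6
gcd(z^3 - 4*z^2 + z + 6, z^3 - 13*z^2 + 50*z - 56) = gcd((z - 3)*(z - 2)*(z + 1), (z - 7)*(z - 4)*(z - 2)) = z - 2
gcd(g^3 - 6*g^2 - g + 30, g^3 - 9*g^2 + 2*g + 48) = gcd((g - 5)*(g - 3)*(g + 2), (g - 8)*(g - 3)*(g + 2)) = g^2 - g - 6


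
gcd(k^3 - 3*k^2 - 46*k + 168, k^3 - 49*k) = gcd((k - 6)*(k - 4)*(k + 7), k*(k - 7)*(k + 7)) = k + 7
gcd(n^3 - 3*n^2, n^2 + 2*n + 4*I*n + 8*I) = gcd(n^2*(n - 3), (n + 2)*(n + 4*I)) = 1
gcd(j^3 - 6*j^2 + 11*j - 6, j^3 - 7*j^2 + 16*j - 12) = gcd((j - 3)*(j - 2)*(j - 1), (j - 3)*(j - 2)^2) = j^2 - 5*j + 6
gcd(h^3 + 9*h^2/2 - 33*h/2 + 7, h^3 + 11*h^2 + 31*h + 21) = h + 7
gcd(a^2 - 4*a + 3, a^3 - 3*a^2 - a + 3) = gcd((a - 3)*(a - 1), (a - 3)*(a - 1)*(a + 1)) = a^2 - 4*a + 3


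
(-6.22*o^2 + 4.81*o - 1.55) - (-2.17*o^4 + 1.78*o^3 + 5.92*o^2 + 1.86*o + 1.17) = 2.17*o^4 - 1.78*o^3 - 12.14*o^2 + 2.95*o - 2.72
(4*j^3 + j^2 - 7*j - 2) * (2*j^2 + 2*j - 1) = 8*j^5 + 10*j^4 - 16*j^3 - 19*j^2 + 3*j + 2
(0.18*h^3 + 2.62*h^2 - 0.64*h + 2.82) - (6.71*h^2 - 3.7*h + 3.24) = 0.18*h^3 - 4.09*h^2 + 3.06*h - 0.42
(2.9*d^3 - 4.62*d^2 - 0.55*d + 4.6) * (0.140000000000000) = 0.406*d^3 - 0.6468*d^2 - 0.077*d + 0.644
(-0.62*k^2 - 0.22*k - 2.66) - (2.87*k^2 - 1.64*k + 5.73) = -3.49*k^2 + 1.42*k - 8.39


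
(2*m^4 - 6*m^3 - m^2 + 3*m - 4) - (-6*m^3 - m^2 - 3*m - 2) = 2*m^4 + 6*m - 2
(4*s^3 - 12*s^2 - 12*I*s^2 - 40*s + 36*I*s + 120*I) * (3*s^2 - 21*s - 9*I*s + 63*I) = 12*s^5 - 120*s^4 - 72*I*s^4 + 24*s^3 + 720*I*s^3 + 1920*s^2 - 792*I*s^2 - 1188*s - 5040*I*s - 7560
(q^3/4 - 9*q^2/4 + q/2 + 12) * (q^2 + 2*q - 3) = q^5/4 - 7*q^4/4 - 19*q^3/4 + 79*q^2/4 + 45*q/2 - 36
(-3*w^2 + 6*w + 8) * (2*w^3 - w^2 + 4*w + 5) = -6*w^5 + 15*w^4 - 2*w^3 + w^2 + 62*w + 40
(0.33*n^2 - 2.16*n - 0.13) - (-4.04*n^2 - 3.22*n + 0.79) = 4.37*n^2 + 1.06*n - 0.92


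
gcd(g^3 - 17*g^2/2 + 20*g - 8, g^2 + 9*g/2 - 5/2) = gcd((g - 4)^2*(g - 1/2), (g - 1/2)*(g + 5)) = g - 1/2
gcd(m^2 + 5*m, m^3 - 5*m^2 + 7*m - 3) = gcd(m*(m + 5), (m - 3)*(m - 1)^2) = 1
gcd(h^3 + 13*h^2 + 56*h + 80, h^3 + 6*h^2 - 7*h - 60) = h^2 + 9*h + 20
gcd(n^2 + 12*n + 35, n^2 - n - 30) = n + 5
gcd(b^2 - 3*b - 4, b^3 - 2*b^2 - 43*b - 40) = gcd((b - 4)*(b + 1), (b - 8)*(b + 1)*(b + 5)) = b + 1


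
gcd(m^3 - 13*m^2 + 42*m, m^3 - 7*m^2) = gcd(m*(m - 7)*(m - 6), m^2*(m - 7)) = m^2 - 7*m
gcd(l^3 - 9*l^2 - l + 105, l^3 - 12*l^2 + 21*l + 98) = l - 7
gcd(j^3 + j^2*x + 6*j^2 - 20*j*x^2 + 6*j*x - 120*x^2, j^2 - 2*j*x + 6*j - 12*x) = j + 6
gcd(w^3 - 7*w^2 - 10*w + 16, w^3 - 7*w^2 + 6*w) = w - 1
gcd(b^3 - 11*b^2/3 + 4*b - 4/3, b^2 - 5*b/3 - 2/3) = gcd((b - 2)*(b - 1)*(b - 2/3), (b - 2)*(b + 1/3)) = b - 2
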